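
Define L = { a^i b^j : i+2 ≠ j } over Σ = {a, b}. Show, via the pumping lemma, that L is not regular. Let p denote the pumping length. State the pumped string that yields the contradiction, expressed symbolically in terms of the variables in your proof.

a^{p+p!} b^{p+p!+2}

Toward a contradiction, assume L is regular with pumping length p.
Choose w = a^p b^{p+p!+2}. Since p ≠ (p+p!+2)-2 = p+p!, w ∈ L; and |w| ≥ p.
The pumping lemma gives a decomposition w = xyz where |xy| ≤ p and |y| > 0.
The first p characters of w are a's, so xy (and hence y) consists only of a's. Write y = a^k, 1 ≤ k ≤ p.
Since 1 ≤ k ≤ p, k divides p!; set t = 1 + p!/k. Then xy^t z has p + (p!/k)·k = p + p! copies of a. Now the a-count is p+p! and (b-count)-2 = (p+p!+2)-2 = p+p!, so i+2 ≠ j fails. So xy^t z = a^{p+p!} b^{p+p!+2} ∉ L.
This is a contradiction; hence L is not regular.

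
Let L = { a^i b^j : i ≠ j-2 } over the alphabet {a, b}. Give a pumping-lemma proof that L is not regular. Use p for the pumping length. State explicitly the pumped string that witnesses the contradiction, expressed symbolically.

Toward a contradiction, assume L is regular with pumping length p.
Choose w = a^p b^{p+p!+2}. Since p ≠ (p+p!+2)-2 = p+p!, w ∈ L; and |w| ≥ p.
Write w = xyz as guaranteed by the lemma, with |xy| ≤ p and |y| > 0.
Since the first p symbols of w are all a's and |xy| ≤ p, y lies entirely in the leading a-block: y = a^k for some k with 1 ≤ k ≤ p.
Since 1 ≤ k ≤ p, k divides p!; set t = 1 + p!/k. Then xy^t z has p + (p!/k)·k = p + p! copies of a. Now the a-count is p+p! and (b-count)-2 = (p+p!+2)-2 = p+p!, so i ≠ j-2 fails. So xy^t z = a^{p+p!} b^{p+p!+2} ∉ L.
Contradiction. Therefore L is not regular.

a^{p+p!} b^{p+p!+2}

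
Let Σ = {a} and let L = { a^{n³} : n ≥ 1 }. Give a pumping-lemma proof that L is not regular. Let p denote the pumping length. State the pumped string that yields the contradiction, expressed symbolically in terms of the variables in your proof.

a^{p³+k}

Toward a contradiction, assume L is regular with pumping length p.
Take w = a^{p³} ∈ L with |w| = p³ ≥ p.
Write w = xyz as guaranteed by the lemma, with |xy| ≤ p and y is nonempty.
Then y = a^k for some k with 1 ≤ k ≤ p.
Pump with i = 2: xy^2z = a^{p³+k}. Since 1 ≤ k ≤ p, p³ < p³+k ≤ p³+p < p³+3p²+3p+1 = (p+1)³, so p³+k is not a perfect cube. So xy^2z ∉ L.
This contradicts the pumping lemma, so L is not regular.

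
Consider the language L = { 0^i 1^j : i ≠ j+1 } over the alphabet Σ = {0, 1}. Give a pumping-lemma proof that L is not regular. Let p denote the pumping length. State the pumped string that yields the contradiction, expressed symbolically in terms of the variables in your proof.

Toward a contradiction, assume L is regular with pumping length p.
Choose w = 0^p 1^{p+p!-1}. Since p ≠ (p+p!-1)+1 = p+p!, w ∈ L; and |w| ≥ p.
Write w = xyz as guaranteed by the lemma, with |xy| ≤ p and |y| > 0.
Because |xy| ≤ p and w begins with p copies of 0, we have y = 0^k with 1 ≤ k ≤ p.
Since 1 ≤ k ≤ p, k divides p!; set t = 1 + p!/k. Then xy^t z has p + (p!/k)·k = p + p! copies of 0. Now the 0-count is p+p! and (1-count)+1 = (p+p!-1)+1 = p+p!, so i ≠ j+1 fails. So xy^t z = 0^{p+p!} 1^{p+p!-1} ∉ L.
This is a contradiction; hence L is not regular.

0^{p+p!} 1^{p+p!-1}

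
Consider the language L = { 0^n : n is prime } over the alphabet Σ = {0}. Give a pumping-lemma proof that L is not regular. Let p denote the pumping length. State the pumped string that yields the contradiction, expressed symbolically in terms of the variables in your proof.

Suppose for contradiction that L is regular, and let p be the pumping length.
Let q be a prime with q ≥ p+2 (infinitely many primes exist), and take w = 0^q ∈ L with |w| = q ≥ p.
By the pumping lemma, w = xyz with |xy| ≤ p and |y| ≥ 1.
Then y = 0^k for some k with 1 ≤ k ≤ p.
Since 1 ≤ k ≤ p, |xz| = q-k. Pump with i = q+1: |xy^{q+1}z| = (q-k)+(q+1)k = q+qk = q(1+k), which is composite (both factors ≥ 2). So xy^{q+1}z = 0^{q(1+k)} ∉ L.
This is a contradiction; hence L is not regular.

0^{q(1+k)}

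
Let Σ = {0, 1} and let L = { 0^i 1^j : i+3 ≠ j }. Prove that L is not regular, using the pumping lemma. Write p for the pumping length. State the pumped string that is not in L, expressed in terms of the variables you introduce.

Assume L is regular; let p be its pumping constant.
Choose w = 0^p 1^{p+p!+3}. Since p ≠ (p+p!+3)-3 = p+p!, w ∈ L; and |w| ≥ p.
Write w = xyz as guaranteed by the lemma, with |xy| ≤ p and y is nonempty.
Since the first p symbols of w are all 0's and |xy| ≤ p, y lies entirely in the leading 0-block: y = 0^k for some k with 1 ≤ k ≤ p.
Since 1 ≤ k ≤ p, k divides p!; set t = 1 + p!/k. Then xy^t z has p + (p!/k)·k = p + p! copies of 0. Now the 0-count is p+p! and (1-count)-3 = (p+p!+3)-3 = p+p!, so i+3 ≠ j fails. So xy^t z = 0^{p+p!} 1^{p+p!+3} ∉ L.
Contradiction. Therefore L is not regular.

0^{p+p!} 1^{p+p!+3}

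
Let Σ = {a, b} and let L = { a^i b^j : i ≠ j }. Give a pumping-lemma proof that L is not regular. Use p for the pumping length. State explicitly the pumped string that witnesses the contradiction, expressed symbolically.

Assume L is regular; let p be its pumping constant.
Choose w = a^p b^{p+p!}. Since p ≠ p+p!, w ∈ L; and |w| ≥ p.
By the pumping lemma, w = xyz with |xy| ≤ p and |y| > 0.
Because |xy| ≤ p and w begins with p copies of a, we have y = a^k with 1 ≤ k ≤ p.
Since 1 ≤ k ≤ p, k divides p!; set t = 1 + p!/k. Then xy^t z has p + (p!/k)·k = p + p! copies of a. Now the a-count equals the b-count, so i ≠ j fails. So xy^t z = a^{p+p!} b^{p+p!} ∉ L.
This contradicts the pumping lemma, so L is not regular.

a^{p+p!} b^{p+p!}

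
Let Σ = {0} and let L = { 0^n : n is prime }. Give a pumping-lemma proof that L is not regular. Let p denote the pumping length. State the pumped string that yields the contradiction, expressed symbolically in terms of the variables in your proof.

Assume L is regular; let p be its pumping constant.
Let q be a prime with q ≥ p+2 (infinitely many primes exist), and take w = 0^q ∈ L with |w| = q ≥ p.
By the pumping lemma, w = xyz with |xy| ≤ p and |y| ≥ 1.
Then y = 0^k for some k with 1 ≤ k ≤ p.
Since 1 ≤ k ≤ p, |xz| = q-k. Pump with i = q+1: |xy^{q+1}z| = (q-k)+(q+1)k = q+qk = q(1+k), which is composite (both factors ≥ 2). So xy^{q+1}z = 0^{q(1+k)} ∉ L.
Contradiction. Therefore L is not regular.

0^{q(1+k)}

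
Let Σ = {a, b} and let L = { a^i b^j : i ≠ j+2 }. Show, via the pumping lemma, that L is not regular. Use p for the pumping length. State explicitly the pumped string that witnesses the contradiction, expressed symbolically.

Toward a contradiction, assume L is regular with pumping length p.
Choose w = a^p b^{p+p!-2}. Since p ≠ (p+p!-2)+2 = p+p!, w ∈ L; and |w| ≥ p.
By the pumping lemma, w = xyz with |xy| ≤ p and |y| ≥ 1.
Since the first p symbols of w are all a's and |xy| ≤ p, y lies entirely in the leading a-block: y = a^k for some k with 1 ≤ k ≤ p.
Since 1 ≤ k ≤ p, k divides p!; set t = 1 + p!/k. Then xy^t z has p + (p!/k)·k = p + p! copies of a. Now the a-count is p+p! and (b-count)+2 = (p+p!-2)+2 = p+p!, so i ≠ j+2 fails. So xy^t z = a^{p+p!} b^{p+p!-2} ∉ L.
Contradiction. Therefore L is not regular.

a^{p+p!} b^{p+p!-2}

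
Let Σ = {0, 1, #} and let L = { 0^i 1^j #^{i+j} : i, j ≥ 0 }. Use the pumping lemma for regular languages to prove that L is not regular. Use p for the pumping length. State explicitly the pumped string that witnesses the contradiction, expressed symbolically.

0^{p+k} 1^p #^{2p}

Toward a contradiction, assume L is regular with pumping length p.
Take w = 0^p 1^p #^{2p} ∈ L (with i=j=p, i+j=2p), |w| = 4p ≥ p.
The pumping lemma gives a decomposition w = xyz where |xy| ≤ p and |y| ≥ 1.
Since the first p symbols of w are all 0's and |xy| ≤ p, y lies entirely in the leading 0-block: y = 0^k for some k with 1 ≤ k ≤ p.
Consider xy^2z = 0^{p+k} 1^p #^{2p}. Now the 0- and 1-counts sum to 2p+k, but the #-count is 2p ≠ 2p+k. So xy^2z ∉ L.
This contradicts the pumping lemma, so L is not regular.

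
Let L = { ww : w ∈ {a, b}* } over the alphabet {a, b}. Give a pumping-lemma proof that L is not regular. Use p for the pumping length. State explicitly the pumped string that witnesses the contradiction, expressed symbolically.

Toward a contradiction, assume L is regular with pumping length p.
Take w = a^p b^p a^p b^p = uu where u = a^pb^p; then w ∈ L and |w| = 4p ≥ p.
Write w = xyz as guaranteed by the lemma, with |xy| ≤ p and |y| ≥ 1.
Because |xy| ≤ p and w begins with p copies of a, we have y = a^k with 1 ≤ k ≤ p.
Pump with i = 2: xy^2z = a^{p+k} b^p a^p b^p, of length 4p+k. Suppose this equals vv. The string starts with a and ends with b, so v does too; thus the boundary between the two copies of v is a b→a transition. There is exactly one such transition, at position 2p+k, so |v| = 2p+k and |vv| = 4p+2k ≠ 4p+k since k ≥ 1. So xy^2z ∉ L.
This contradicts the pumping lemma, so L is not regular.

a^{p+k} b^p a^p b^p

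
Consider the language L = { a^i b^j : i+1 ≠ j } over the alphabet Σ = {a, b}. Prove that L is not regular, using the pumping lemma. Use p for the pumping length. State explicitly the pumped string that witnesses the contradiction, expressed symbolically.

a^{p+p!} b^{p+p!+1}

Suppose for contradiction that L is regular, and let p be the pumping length.
Choose w = a^p b^{p+p!+1}. Since p ≠ (p+p!+1)-1 = p+p!, w ∈ L; and |w| ≥ p.
By the pumping lemma, w = xyz with |xy| ≤ p and y is nonempty.
Since the first p symbols of w are all a's and |xy| ≤ p, y lies entirely in the leading a-block: y = a^k for some k with 1 ≤ k ≤ p.
Since 1 ≤ k ≤ p, k divides p!; set t = 1 + p!/k. Then xy^t z has p + (p!/k)·k = p + p! copies of a. Now the a-count is p+p! and (b-count)-1 = (p+p!+1)-1 = p+p!, so i+1 ≠ j fails. So xy^t z = a^{p+p!} b^{p+p!+1} ∉ L.
This contradicts the pumping lemma, so L is not regular.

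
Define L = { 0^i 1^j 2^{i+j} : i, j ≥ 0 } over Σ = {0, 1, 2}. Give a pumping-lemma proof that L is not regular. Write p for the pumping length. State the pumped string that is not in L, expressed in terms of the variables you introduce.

Suppose for contradiction that L is regular, and let p be the pumping length.
Take w = 0^p 1^p 2^{2p} ∈ L (with i=j=p, i+j=2p), |w| = 4p ≥ p.
The pumping lemma gives a decomposition w = xyz where |xy| ≤ p and |y| > 0.
Because |xy| ≤ p and w begins with p copies of 0, we have y = 0^k with 1 ≤ k ≤ p.
Consider xy^2z = 0^{p+k} 1^p 2^{2p}. Now the 0- and 1-counts sum to 2p+k, but the 2-count is 2p ≠ 2p+k. So xy^2z ∉ L.
This is a contradiction; hence L is not regular.

0^{p+k} 1^p 2^{2p}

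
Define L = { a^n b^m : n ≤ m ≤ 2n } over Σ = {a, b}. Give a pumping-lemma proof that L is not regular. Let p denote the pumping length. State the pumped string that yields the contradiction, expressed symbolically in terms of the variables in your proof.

Assume L is regular; let p be its pumping constant.
Take w = a^p b^p ∈ L (since p ≤ p ≤ 2p), with |w| = 2p ≥ p.
By the pumping lemma, w = xyz with |xy| ≤ p and |y| > 0.
Because |xy| ≤ p and w begins with p copies of a, we have y = a^k with 1 ≤ k ≤ p.
Pump with i = 2: xy^2z = a^{p+k} b^p. Now n = p+k > p = m, so the condition n ≤ m fails. Thus xy^2z ∉ L.
This is a contradiction; hence L is not regular.

a^{p+k} b^p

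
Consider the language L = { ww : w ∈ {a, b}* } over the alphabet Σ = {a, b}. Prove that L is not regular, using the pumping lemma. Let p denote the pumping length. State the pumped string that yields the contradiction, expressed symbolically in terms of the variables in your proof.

Suppose for contradiction that L is regular, and let p be the pumping length.
Take w = a^p b^p a^p b^p = uu where u = a^pb^p; then w ∈ L and |w| = 4p ≥ p.
The pumping lemma gives a decomposition w = xyz where |xy| ≤ p and |y| > 0.
Since the first p symbols of w are all a's and |xy| ≤ p, y lies entirely in the leading a-block: y = a^k for some k with 1 ≤ k ≤ p.
Pump with i = 2: xy^2z = a^{p+k} b^p a^p b^p, of length 4p+k. Suppose this equals vv. The string starts with a and ends with b, so v does too; thus the boundary between the two copies of v is a b→a transition. There is exactly one such transition, at position 2p+k, so |v| = 2p+k and |vv| = 4p+2k ≠ 4p+k since k ≥ 1. So xy^2z ∉ L.
This contradicts the pumping lemma, so L is not regular.

a^{p+k} b^p a^p b^p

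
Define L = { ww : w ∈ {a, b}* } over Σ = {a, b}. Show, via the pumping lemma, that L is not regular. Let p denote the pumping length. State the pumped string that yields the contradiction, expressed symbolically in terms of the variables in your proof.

Assume L is regular; let p be its pumping constant.
Take w = a^p b^p a^p b^p = uu where u = a^pb^p; then w ∈ L and |w| = 4p ≥ p.
Write w = xyz as guaranteed by the lemma, with |xy| ≤ p and |y| > 0.
The first p characters of w are a's, so xy (and hence y) consists only of a's. Write y = a^k, 1 ≤ k ≤ p.
Pump with i = 2: xy^2z = a^{p+k} b^p a^p b^p, of length 4p+k. Suppose this equals vv. The string starts with a and ends with b, so v does too; thus the boundary between the two copies of v is a b→a transition. There is exactly one such transition, at position 2p+k, so |v| = 2p+k and |vv| = 4p+2k ≠ 4p+k since k ≥ 1. So xy^2z ∉ L.
This is a contradiction; hence L is not regular.

a^{p+k} b^p a^p b^p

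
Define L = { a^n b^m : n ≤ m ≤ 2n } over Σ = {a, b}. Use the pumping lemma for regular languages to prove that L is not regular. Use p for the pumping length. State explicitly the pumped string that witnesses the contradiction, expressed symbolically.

a^{p+k} b^p

Assume L is regular. Let p be the pumping length given by the pumping lemma.
Take w = a^p b^p ∈ L (since p ≤ p ≤ 2p), with |w| = 2p ≥ p.
By the pumping lemma, w = xyz with |xy| ≤ p and y is nonempty.
Because |xy| ≤ p and w begins with p copies of a, we have y = a^k with 1 ≤ k ≤ p.
Pump with i = 2: xy^2z = a^{p+k} b^p. Now n = p+k > p = m, so the condition n ≤ m fails. Thus xy^2z ∉ L.
This is a contradiction; hence L is not regular.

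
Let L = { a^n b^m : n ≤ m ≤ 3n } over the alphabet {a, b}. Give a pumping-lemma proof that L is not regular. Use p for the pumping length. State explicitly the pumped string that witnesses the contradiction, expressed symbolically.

a^{p+k} b^p

Toward a contradiction, assume L is regular with pumping length p.
Take w = a^p b^p ∈ L (since p ≤ p ≤ 3p), with |w| = 2p ≥ p.
The pumping lemma gives a decomposition w = xyz where |xy| ≤ p and y is nonempty.
The first p characters of w are a's, so xy (and hence y) consists only of a's. Write y = a^k, 1 ≤ k ≤ p.
Pump with i = 2: xy^2z = a^{p+k} b^p. Now n = p+k > p = m, so the condition n ≤ m fails. Thus xy^2z ∉ L.
This is a contradiction; hence L is not regular.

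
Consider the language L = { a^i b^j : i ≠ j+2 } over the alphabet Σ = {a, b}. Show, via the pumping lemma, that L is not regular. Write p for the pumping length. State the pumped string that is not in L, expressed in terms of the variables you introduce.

Assume L is regular; let p be its pumping constant.
Choose w = a^p b^{p+p!-2}. Since p ≠ (p+p!-2)+2 = p+p!, w ∈ L; and |w| ≥ p.
By the pumping lemma, w = xyz with |xy| ≤ p and |y| > 0.
The first p characters of w are a's, so xy (and hence y) consists only of a's. Write y = a^k, 1 ≤ k ≤ p.
Since 1 ≤ k ≤ p, k divides p!; set t = 1 + p!/k. Then xy^t z has p + (p!/k)·k = p + p! copies of a. Now the a-count is p+p! and (b-count)+2 = (p+p!-2)+2 = p+p!, so i ≠ j+2 fails. So xy^t z = a^{p+p!} b^{p+p!-2} ∉ L.
This contradicts the pumping lemma, so L is not regular.

a^{p+p!} b^{p+p!-2}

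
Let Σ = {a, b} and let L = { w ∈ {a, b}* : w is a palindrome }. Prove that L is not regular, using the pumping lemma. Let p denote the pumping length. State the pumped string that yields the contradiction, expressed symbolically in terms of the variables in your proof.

Assume L is regular; let p be its pumping constant.
Take w = a^p b a^p, a palindrome of length 2p+1 ≥ p.
By the pumping lemma, w = xyz with |xy| ≤ p and |y| > 0.
Because |xy| ≤ p and w begins with p copies of a, we have y = a^k with 1 ≤ k ≤ p.
Pump with i = 2: xy^2z = a^{p+k} b a^p. Its reverse is a^p b a^{p+k}, which differs from xy^2z since k ≥ 1. So xy^2z is not a palindrome and xy^2z ∉ L.
This is a contradiction; hence L is not regular.

a^{p+k} b a^p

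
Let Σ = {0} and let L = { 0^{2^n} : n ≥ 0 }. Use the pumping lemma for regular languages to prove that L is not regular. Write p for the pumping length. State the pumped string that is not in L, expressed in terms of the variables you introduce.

0^{2^p+k}

Assume L is regular; let p be its pumping constant.
Take w = 0^{2^p} ∈ L with |w| = 2^p ≥ p.
The pumping lemma gives a decomposition w = xyz where |xy| ≤ p and y is nonempty.
Then y = 0^k for some k with 1 ≤ k ≤ p.
Pump with i = 2: xy^2z = 0^{2^p+k}. Since 1 ≤ k ≤ p < 2^p, we have 2^p < 2^p+k < 2^{p+1}, so 2^p+k is not a power of 2. So xy^2z ∉ L.
This is a contradiction; hence L is not regular.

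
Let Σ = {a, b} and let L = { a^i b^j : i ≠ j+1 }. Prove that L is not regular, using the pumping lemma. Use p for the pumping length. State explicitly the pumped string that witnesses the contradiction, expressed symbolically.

Suppose for contradiction that L is regular, and let p be the pumping length.
Choose w = a^p b^{p+p!-1}. Since p ≠ (p+p!-1)+1 = p+p!, w ∈ L; and |w| ≥ p.
Write w = xyz as guaranteed by the lemma, with |xy| ≤ p and |y| ≥ 1.
Because |xy| ≤ p and w begins with p copies of a, we have y = a^k with 1 ≤ k ≤ p.
Since 1 ≤ k ≤ p, k divides p!; set t = 1 + p!/k. Then xy^t z has p + (p!/k)·k = p + p! copies of a. Now the a-count is p+p! and (b-count)+1 = (p+p!-1)+1 = p+p!, so i ≠ j+1 fails. So xy^t z = a^{p+p!} b^{p+p!-1} ∉ L.
This contradicts the pumping lemma, so L is not regular.

a^{p+p!} b^{p+p!-1}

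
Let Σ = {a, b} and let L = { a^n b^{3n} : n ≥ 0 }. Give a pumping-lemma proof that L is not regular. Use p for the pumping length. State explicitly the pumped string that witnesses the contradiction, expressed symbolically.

Toward a contradiction, assume L is regular with pumping length p.
Take w = a^p b^{3p}. Then w ∈ L and |w| = 4p ≥ p.
The pumping lemma gives a decomposition w = xyz where |xy| ≤ p and |y| > 0.
Because |xy| ≤ p and w begins with p copies of a, we have y = a^k with 1 ≤ k ≤ p.
Pump with i = 2: xy^2z = a^{p+k} b^{3p}. For this to lie in L we would need 3p = 3(p+k), which forces k = 0. But k ≥ 1, so xy^2z ∉ L.
Contradiction. Therefore L is not regular.

a^{p+k} b^{3p}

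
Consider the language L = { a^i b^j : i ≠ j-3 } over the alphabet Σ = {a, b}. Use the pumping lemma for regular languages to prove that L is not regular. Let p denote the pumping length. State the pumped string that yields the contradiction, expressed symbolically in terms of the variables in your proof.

a^{p+p!} b^{p+p!+3}

Toward a contradiction, assume L is regular with pumping length p.
Choose w = a^p b^{p+p!+3}. Since p ≠ (p+p!+3)-3 = p+p!, w ∈ L; and |w| ≥ p.
Write w = xyz as guaranteed by the lemma, with |xy| ≤ p and |y| ≥ 1.
Because |xy| ≤ p and w begins with p copies of a, we have y = a^k with 1 ≤ k ≤ p.
Since 1 ≤ k ≤ p, k divides p!; set t = 1 + p!/k. Then xy^t z has p + (p!/k)·k = p + p! copies of a. Now the a-count is p+p! and (b-count)-3 = (p+p!+3)-3 = p+p!, so i ≠ j-3 fails. So xy^t z = a^{p+p!} b^{p+p!+3} ∉ L.
This is a contradiction; hence L is not regular.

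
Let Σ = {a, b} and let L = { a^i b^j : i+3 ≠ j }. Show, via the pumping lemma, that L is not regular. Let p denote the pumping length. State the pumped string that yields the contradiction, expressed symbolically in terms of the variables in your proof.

a^{p+p!} b^{p+p!+3}

Suppose for contradiction that L is regular, and let p be the pumping length.
Choose w = a^p b^{p+p!+3}. Since p ≠ (p+p!+3)-3 = p+p!, w ∈ L; and |w| ≥ p.
By the pumping lemma, w = xyz with |xy| ≤ p and |y| > 0.
The first p characters of w are a's, so xy (and hence y) consists only of a's. Write y = a^k, 1 ≤ k ≤ p.
Since 1 ≤ k ≤ p, k divides p!; set t = 1 + p!/k. Then xy^t z has p + (p!/k)·k = p + p! copies of a. Now the a-count is p+p! and (b-count)-3 = (p+p!+3)-3 = p+p!, so i+3 ≠ j fails. So xy^t z = a^{p+p!} b^{p+p!+3} ∉ L.
Contradiction. Therefore L is not regular.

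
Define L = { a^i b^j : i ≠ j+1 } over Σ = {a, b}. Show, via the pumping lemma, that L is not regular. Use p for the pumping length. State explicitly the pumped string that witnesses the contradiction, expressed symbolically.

a^{p+p!} b^{p+p!-1}

Suppose for contradiction that L is regular, and let p be the pumping length.
Choose w = a^p b^{p+p!-1}. Since p ≠ (p+p!-1)+1 = p+p!, w ∈ L; and |w| ≥ p.
Write w = xyz as guaranteed by the lemma, with |xy| ≤ p and y is nonempty.
Because |xy| ≤ p and w begins with p copies of a, we have y = a^k with 1 ≤ k ≤ p.
Since 1 ≤ k ≤ p, k divides p!; set t = 1 + p!/k. Then xy^t z has p + (p!/k)·k = p + p! copies of a. Now the a-count is p+p! and (b-count)+1 = (p+p!-1)+1 = p+p!, so i ≠ j+1 fails. So xy^t z = a^{p+p!} b^{p+p!-1} ∉ L.
This contradicts the pumping lemma, so L is not regular.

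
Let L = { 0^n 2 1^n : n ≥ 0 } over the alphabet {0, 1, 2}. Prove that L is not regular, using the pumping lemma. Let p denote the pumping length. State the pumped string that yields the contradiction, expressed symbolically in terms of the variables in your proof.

0^{p+k} 2 1^p

Assume L is regular. Let p be the pumping length given by the pumping lemma.
Take w = 0^p 2 1^p ∈ L with |w| = 2p+1 ≥ p.
Write w = xyz as guaranteed by the lemma, with |xy| ≤ p and |y| > 0.
Because |xy| ≤ p and w begins with p copies of 0, we have y = 0^k with 1 ≤ k ≤ p.
Pump with i = 2: xy^2z = 0^{p+k} 2 1^p, which would require p+k = p. But k ≥ 1, so xy^2z ∉ L.
This is a contradiction; hence L is not regular.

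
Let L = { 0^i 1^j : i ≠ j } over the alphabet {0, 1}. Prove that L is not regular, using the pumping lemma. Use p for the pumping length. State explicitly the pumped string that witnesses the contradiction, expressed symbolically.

0^{p+p!} 1^{p+p!}

Toward a contradiction, assume L is regular with pumping length p.
Choose w = 0^p 1^{p+p!}. Since p ≠ p+p!, w ∈ L; and |w| ≥ p.
By the pumping lemma, w = xyz with |xy| ≤ p and |y| > 0.
Because |xy| ≤ p and w begins with p copies of 0, we have y = 0^k with 1 ≤ k ≤ p.
Since 1 ≤ k ≤ p, k divides p!; set t = 1 + p!/k. Then xy^t z has p + (p!/k)·k = p + p! copies of 0. Now the 0-count equals the 1-count, so i ≠ j fails. So xy^t z = 0^{p+p!} 1^{p+p!} ∉ L.
Contradiction. Therefore L is not regular.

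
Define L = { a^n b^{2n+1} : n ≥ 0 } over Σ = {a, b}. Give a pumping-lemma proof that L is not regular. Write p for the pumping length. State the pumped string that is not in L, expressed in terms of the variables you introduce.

a^{p+k} b^{2p+1}

Assume L is regular. Let p be the pumping length given by the pumping lemma.
Choose w = a^p b^{2p+1}, which is in L with |w| = 3p+1 ≥ p.
By the pumping lemma, w = xyz with |xy| ≤ p and y is nonempty.
Because |xy| ≤ p and w begins with p copies of a, we have y = a^k with 1 ≤ k ≤ p.
Pump with i = 2: xy^2z = a^{p+k} b^{2p+1}. For this to lie in L we would need 2p+1 = 2(p+k)+1, which forces k = 0. But k ≥ 1, so xy^2z ∉ L.
This contradicts the pumping lemma, so L is not regular.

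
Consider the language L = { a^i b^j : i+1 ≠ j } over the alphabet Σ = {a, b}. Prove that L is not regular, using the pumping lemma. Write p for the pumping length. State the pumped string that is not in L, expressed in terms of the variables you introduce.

a^{p+p!} b^{p+p!+1}

Toward a contradiction, assume L is regular with pumping length p.
Choose w = a^p b^{p+p!+1}. Since p ≠ (p+p!+1)-1 = p+p!, w ∈ L; and |w| ≥ p.
The pumping lemma gives a decomposition w = xyz where |xy| ≤ p and y is nonempty.
The first p characters of w are a's, so xy (and hence y) consists only of a's. Write y = a^k, 1 ≤ k ≤ p.
Since 1 ≤ k ≤ p, k divides p!; set t = 1 + p!/k. Then xy^t z has p + (p!/k)·k = p + p! copies of a. Now the a-count is p+p! and (b-count)-1 = (p+p!+1)-1 = p+p!, so i+1 ≠ j fails. So xy^t z = a^{p+p!} b^{p+p!+1} ∉ L.
Contradiction. Therefore L is not regular.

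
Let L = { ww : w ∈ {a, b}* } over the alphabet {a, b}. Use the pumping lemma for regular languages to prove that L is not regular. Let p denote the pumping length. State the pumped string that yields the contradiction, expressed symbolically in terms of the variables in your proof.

Toward a contradiction, assume L is regular with pumping length p.
Take w = a^p b^p a^p b^p = uu where u = a^pb^p; then w ∈ L and |w| = 4p ≥ p.
By the pumping lemma, w = xyz with |xy| ≤ p and |y| > 0.
The first p characters of w are a's, so xy (and hence y) consists only of a's. Write y = a^k, 1 ≤ k ≤ p.
Pump with i = 2: xy^2z = a^{p+k} b^p a^p b^p, of length 4p+k. Suppose this equals vv. The string starts with a and ends with b, so v does too; thus the boundary between the two copies of v is a b→a transition. There is exactly one such transition, at position 2p+k, so |v| = 2p+k and |vv| = 4p+2k ≠ 4p+k since k ≥ 1. So xy^2z ∉ L.
Contradiction. Therefore L is not regular.

a^{p+k} b^p a^p b^p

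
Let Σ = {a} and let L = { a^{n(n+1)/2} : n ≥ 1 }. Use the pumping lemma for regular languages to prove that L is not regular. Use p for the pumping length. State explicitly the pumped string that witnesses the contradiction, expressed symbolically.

a^{p(p+1)/2+k}

Suppose for contradiction that L is regular, and let p be the pumping length.
Take w = a^{p(p+1)/2} ∈ L with |w| = p(p+1)/2 ≥ p.
Write w = xyz as guaranteed by the lemma, with |xy| ≤ p and |y| ≥ 1.
Then y = a^k for some k with 1 ≤ k ≤ p.
Pump with i = 2: xy^2z = a^{p(p+1)/2+k}. Since 1 ≤ k ≤ p, p(p+1)/2 < p(p+1)/2+k ≤ p(p+1)/2+p < (p+1)(p+2)/2, so p(p+1)/2+k is strictly between consecutive triangular numbers. So xy^2z ∉ L.
Contradiction. Therefore L is not regular.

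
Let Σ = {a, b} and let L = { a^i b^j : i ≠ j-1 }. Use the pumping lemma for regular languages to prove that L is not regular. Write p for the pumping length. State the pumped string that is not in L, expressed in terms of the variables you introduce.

Toward a contradiction, assume L is regular with pumping length p.
Choose w = a^p b^{p+p!+1}. Since p ≠ (p+p!+1)-1 = p+p!, w ∈ L; and |w| ≥ p.
Write w = xyz as guaranteed by the lemma, with |xy| ≤ p and |y| > 0.
Since the first p symbols of w are all a's and |xy| ≤ p, y lies entirely in the leading a-block: y = a^k for some k with 1 ≤ k ≤ p.
Since 1 ≤ k ≤ p, k divides p!; set t = 1 + p!/k. Then xy^t z has p + (p!/k)·k = p + p! copies of a. Now the a-count is p+p! and (b-count)-1 = (p+p!+1)-1 = p+p!, so i ≠ j-1 fails. So xy^t z = a^{p+p!} b^{p+p!+1} ∉ L.
This is a contradiction; hence L is not regular.

a^{p+p!} b^{p+p!+1}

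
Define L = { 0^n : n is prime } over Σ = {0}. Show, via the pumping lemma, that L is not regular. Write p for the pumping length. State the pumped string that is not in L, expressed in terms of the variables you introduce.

0^{q(1+k)}

Suppose for contradiction that L is regular, and let p be the pumping length.
Let q be a prime with q ≥ p+2 (infinitely many primes exist), and take w = 0^q ∈ L with |w| = q ≥ p.
Write w = xyz as guaranteed by the lemma, with |xy| ≤ p and |y| ≥ 1.
Then y = 0^k for some k with 1 ≤ k ≤ p.
Since 1 ≤ k ≤ p, |xz| = q-k. Pump with i = q+1: |xy^{q+1}z| = (q-k)+(q+1)k = q+qk = q(1+k), which is composite (both factors ≥ 2). So xy^{q+1}z = 0^{q(1+k)} ∉ L.
This contradicts the pumping lemma, so L is not regular.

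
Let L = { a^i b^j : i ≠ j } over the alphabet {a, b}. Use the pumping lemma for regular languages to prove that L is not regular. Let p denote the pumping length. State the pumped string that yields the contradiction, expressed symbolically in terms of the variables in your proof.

a^{p+p!} b^{p+p!}

Assume L is regular. Let p be the pumping length given by the pumping lemma.
Choose w = a^p b^{p+p!}. Since p ≠ p+p!, w ∈ L; and |w| ≥ p.
The pumping lemma gives a decomposition w = xyz where |xy| ≤ p and y is nonempty.
Because |xy| ≤ p and w begins with p copies of a, we have y = a^k with 1 ≤ k ≤ p.
Since 1 ≤ k ≤ p, k divides p!; set t = 1 + p!/k. Then xy^t z has p + (p!/k)·k = p + p! copies of a. Now the a-count equals the b-count, so i ≠ j fails. So xy^t z = a^{p+p!} b^{p+p!} ∉ L.
This is a contradiction; hence L is not regular.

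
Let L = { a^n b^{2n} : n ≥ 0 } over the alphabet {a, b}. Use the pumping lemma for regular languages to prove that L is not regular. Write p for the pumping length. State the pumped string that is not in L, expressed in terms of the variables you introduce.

Suppose for contradiction that L is regular, and let p be the pumping length.
Choose w = a^p b^{2p}, which is in L with |w| = 3p ≥ p.
Write w = xyz as guaranteed by the lemma, with |xy| ≤ p and |y| > 0.
The first p characters of w are a's, so xy (and hence y) consists only of a's. Write y = a^k, 1 ≤ k ≤ p.
Pump with i = 2: xy^2z = a^{p+k} b^{2p}. For this to lie in L we would need 2p = 2(p+k), which forces k = 0. But k ≥ 1, so xy^2z ∉ L.
Contradiction. Therefore L is not regular.

a^{p+k} b^{2p}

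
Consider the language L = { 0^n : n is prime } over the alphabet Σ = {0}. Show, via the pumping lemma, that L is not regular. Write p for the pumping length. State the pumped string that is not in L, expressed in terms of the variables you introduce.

Assume L is regular; let p be its pumping constant.
Let q be a prime with q ≥ p+2 (infinitely many primes exist), and take w = 0^q ∈ L with |w| = q ≥ p.
By the pumping lemma, w = xyz with |xy| ≤ p and |y| > 0.
Then y = 0^k for some k with 1 ≤ k ≤ p.
Since 1 ≤ k ≤ p, |xz| = q-k. Pump with i = q+1: |xy^{q+1}z| = (q-k)+(q+1)k = q+qk = q(1+k), which is composite (both factors ≥ 2). So xy^{q+1}z = 0^{q(1+k)} ∉ L.
This contradicts the pumping lemma, so L is not regular.

0^{q(1+k)}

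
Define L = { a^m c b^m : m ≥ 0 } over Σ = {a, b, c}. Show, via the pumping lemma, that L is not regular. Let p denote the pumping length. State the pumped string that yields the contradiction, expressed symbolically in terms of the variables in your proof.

a^{p+k} c b^p

Assume L is regular. Let p be the pumping length given by the pumping lemma.
Take w = a^p c b^p ∈ L with |w| = 2p+1 ≥ p.
By the pumping lemma, w = xyz with |xy| ≤ p and y is nonempty.
Since the first p symbols of w are all a's and |xy| ≤ p, y lies entirely in the leading a-block: y = a^k for some k with 1 ≤ k ≤ p.
Pump with i = 2: xy^2z = a^{p+k} c b^p, which would require p+k = p. But k ≥ 1, so xy^2z ∉ L.
This is a contradiction; hence L is not regular.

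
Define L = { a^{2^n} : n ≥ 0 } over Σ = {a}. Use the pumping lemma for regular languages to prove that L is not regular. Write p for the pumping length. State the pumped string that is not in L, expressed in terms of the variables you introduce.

Toward a contradiction, assume L is regular with pumping length p.
Take w = a^{2^p} ∈ L with |w| = 2^p ≥ p.
Write w = xyz as guaranteed by the lemma, with |xy| ≤ p and |y| ≥ 1.
Then y = a^k for some k with 1 ≤ k ≤ p.
Pump with i = 2: xy^2z = a^{2^p+k}. Since 1 ≤ k ≤ p < 2^p, we have 2^p < 2^p+k < 2^{p+1}, so 2^p+k is not a power of 2. So xy^2z ∉ L.
This is a contradiction; hence L is not regular.

a^{2^p+k}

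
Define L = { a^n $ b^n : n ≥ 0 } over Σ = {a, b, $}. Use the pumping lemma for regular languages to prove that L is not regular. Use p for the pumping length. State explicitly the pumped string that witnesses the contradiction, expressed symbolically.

a^{p+k} $ b^p

Assume L is regular. Let p be the pumping length given by the pumping lemma.
Take w = a^p $ b^p ∈ L with |w| = 2p+1 ≥ p.
By the pumping lemma, w = xyz with |xy| ≤ p and |y| ≥ 1.
The first p characters of w are a's, so xy (and hence y) consists only of a's. Write y = a^k, 1 ≤ k ≤ p.
Pump with i = 2: xy^2z = a^{p+k} $ b^p, which would require p+k = p. But k ≥ 1, so xy^2z ∉ L.
This contradicts the pumping lemma, so L is not regular.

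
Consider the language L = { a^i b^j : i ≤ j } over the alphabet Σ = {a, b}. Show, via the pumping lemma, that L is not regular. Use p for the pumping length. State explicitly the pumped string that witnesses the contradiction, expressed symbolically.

a^{p+k} b^p

Assume L is regular. Let p be the pumping length given by the pumping lemma.
Choose w = a^p b^p ∈ L, with |w| = 2p ≥ p.
The pumping lemma gives a decomposition w = xyz where |xy| ≤ p and |y| ≥ 1.
The first p characters of w are a's, so xy (and hence y) consists only of a's. Write y = a^k, 1 ≤ k ≤ p.
Consider xy^2z = a^{p+k} b^p. Since k ≥ 1, the a-count p+k exceeds the b-count p, so i ≤ j fails; thus xy^2z ∉ L.
This is a contradiction; hence L is not regular.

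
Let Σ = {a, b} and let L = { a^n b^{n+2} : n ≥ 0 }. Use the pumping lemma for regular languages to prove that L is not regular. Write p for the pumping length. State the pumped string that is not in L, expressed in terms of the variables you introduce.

Assume L is regular; let p be its pumping constant.
Let w = a^p b^{p+2} ∈ L; note |w| = 2p+2 ≥ p.
Write w = xyz as guaranteed by the lemma, with |xy| ≤ p and |y| ≥ 1.
Since the first p symbols of w are all a's and |xy| ≤ p, y lies entirely in the leading a-block: y = a^k for some k with 1 ≤ k ≤ p.
Pump with i = 2: xy^2z = a^{p+k} b^{p+2}. For this to lie in L we would need p+2 = (p+k)+2, which forces k = 0. But k ≥ 1, so xy^2z ∉ L.
This is a contradiction; hence L is not regular.

a^{p+k} b^{p+2}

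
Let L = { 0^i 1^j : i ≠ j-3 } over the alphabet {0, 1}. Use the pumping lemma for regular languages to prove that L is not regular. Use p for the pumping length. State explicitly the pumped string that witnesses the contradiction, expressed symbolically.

0^{p+p!} 1^{p+p!+3}

Assume L is regular; let p be its pumping constant.
Choose w = 0^p 1^{p+p!+3}. Since p ≠ (p+p!+3)-3 = p+p!, w ∈ L; and |w| ≥ p.
The pumping lemma gives a decomposition w = xyz where |xy| ≤ p and y is nonempty.
Because |xy| ≤ p and w begins with p copies of 0, we have y = 0^k with 1 ≤ k ≤ p.
Since 1 ≤ k ≤ p, k divides p!; set t = 1 + p!/k. Then xy^t z has p + (p!/k)·k = p + p! copies of 0. Now the 0-count is p+p! and (1-count)-3 = (p+p!+3)-3 = p+p!, so i ≠ j-3 fails. So xy^t z = 0^{p+p!} 1^{p+p!+3} ∉ L.
This is a contradiction; hence L is not regular.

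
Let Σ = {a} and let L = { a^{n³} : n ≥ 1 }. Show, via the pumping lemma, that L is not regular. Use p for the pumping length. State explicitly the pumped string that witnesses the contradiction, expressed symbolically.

a^{p³+k}

Toward a contradiction, assume L is regular with pumping length p.
Take w = a^{p³} ∈ L with |w| = p³ ≥ p.
Write w = xyz as guaranteed by the lemma, with |xy| ≤ p and |y| > 0.
Then y = a^k for some k with 1 ≤ k ≤ p.
Pump with i = 2: xy^2z = a^{p³+k}. Since 1 ≤ k ≤ p, p³ < p³+k ≤ p³+p < p³+3p²+3p+1 = (p+1)³, so p³+k is not a perfect cube. So xy^2z ∉ L.
This contradicts the pumping lemma, so L is not regular.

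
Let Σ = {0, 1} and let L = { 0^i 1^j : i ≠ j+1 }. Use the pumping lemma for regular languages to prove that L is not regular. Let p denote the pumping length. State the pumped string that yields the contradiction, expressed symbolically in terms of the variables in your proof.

Assume L is regular. Let p be the pumping length given by the pumping lemma.
Choose w = 0^p 1^{p+p!-1}. Since p ≠ (p+p!-1)+1 = p+p!, w ∈ L; and |w| ≥ p.
Write w = xyz as guaranteed by the lemma, with |xy| ≤ p and |y| ≥ 1.
The first p characters of w are 0's, so xy (and hence y) consists only of 0's. Write y = 0^k, 1 ≤ k ≤ p.
Since 1 ≤ k ≤ p, k divides p!; set t = 1 + p!/k. Then xy^t z has p + (p!/k)·k = p + p! copies of 0. Now the 0-count is p+p! and (1-count)+1 = (p+p!-1)+1 = p+p!, so i ≠ j+1 fails. So xy^t z = 0^{p+p!} 1^{p+p!-1} ∉ L.
This is a contradiction; hence L is not regular.

0^{p+p!} 1^{p+p!-1}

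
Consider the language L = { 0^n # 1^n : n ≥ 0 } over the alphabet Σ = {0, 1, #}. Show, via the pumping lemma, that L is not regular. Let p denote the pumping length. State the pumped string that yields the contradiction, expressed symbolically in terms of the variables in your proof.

0^{p+k} # 1^p

Assume L is regular; let p be its pumping constant.
Take w = 0^p # 1^p ∈ L with |w| = 2p+1 ≥ p.
Write w = xyz as guaranteed by the lemma, with |xy| ≤ p and y is nonempty.
Because |xy| ≤ p and w begins with p copies of 0, we have y = 0^k with 1 ≤ k ≤ p.
Pump with i = 2: xy^2z = 0^{p+k} # 1^p, which would require p+k = p. But k ≥ 1, so xy^2z ∉ L.
This is a contradiction; hence L is not regular.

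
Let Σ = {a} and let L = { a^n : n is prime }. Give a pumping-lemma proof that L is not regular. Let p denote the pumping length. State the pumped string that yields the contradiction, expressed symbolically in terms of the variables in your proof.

a^{q(1+k)}

Assume L is regular; let p be its pumping constant.
Let q be a prime with q ≥ p+2 (infinitely many primes exist), and take w = a^q ∈ L with |w| = q ≥ p.
Write w = xyz as guaranteed by the lemma, with |xy| ≤ p and y is nonempty.
Then y = a^k for some k with 1 ≤ k ≤ p.
Since 1 ≤ k ≤ p, |xz| = q-k. Pump with i = q+1: |xy^{q+1}z| = (q-k)+(q+1)k = q+qk = q(1+k), which is composite (both factors ≥ 2). So xy^{q+1}z = a^{q(1+k)} ∉ L.
Contradiction. Therefore L is not regular.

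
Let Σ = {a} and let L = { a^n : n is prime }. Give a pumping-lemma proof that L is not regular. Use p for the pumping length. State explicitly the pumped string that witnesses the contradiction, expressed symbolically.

Assume L is regular; let p be its pumping constant.
Let q be a prime with q ≥ p+2 (infinitely many primes exist), and take w = a^q ∈ L with |w| = q ≥ p.
By the pumping lemma, w = xyz with |xy| ≤ p and |y| ≥ 1.
Then y = a^k for some k with 1 ≤ k ≤ p.
Since 1 ≤ k ≤ p, |xz| = q-k. Pump with i = q+1: |xy^{q+1}z| = (q-k)+(q+1)k = q+qk = q(1+k), which is composite (both factors ≥ 2). So xy^{q+1}z = a^{q(1+k)} ∉ L.
Contradiction. Therefore L is not regular.

a^{q(1+k)}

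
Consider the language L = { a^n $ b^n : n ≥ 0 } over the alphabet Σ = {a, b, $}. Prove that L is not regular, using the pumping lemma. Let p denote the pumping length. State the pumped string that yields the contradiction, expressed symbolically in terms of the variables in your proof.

a^{p+k} $ b^p

Assume L is regular. Let p be the pumping length given by the pumping lemma.
Take w = a^p $ b^p ∈ L with |w| = 2p+1 ≥ p.
The pumping lemma gives a decomposition w = xyz where |xy| ≤ p and |y| > 0.
Because |xy| ≤ p and w begins with p copies of a, we have y = a^k with 1 ≤ k ≤ p.
Pump with i = 2: xy^2z = a^{p+k} $ b^p, which would require p+k = p. But k ≥ 1, so xy^2z ∉ L.
Contradiction. Therefore L is not regular.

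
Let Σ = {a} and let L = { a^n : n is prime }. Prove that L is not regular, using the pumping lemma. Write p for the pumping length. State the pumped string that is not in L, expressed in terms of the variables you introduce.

a^{q(1+k)}

Suppose for contradiction that L is regular, and let p be the pumping length.
Let q be a prime with q ≥ p+2 (infinitely many primes exist), and take w = a^q ∈ L with |w| = q ≥ p.
By the pumping lemma, w = xyz with |xy| ≤ p and y is nonempty.
Then y = a^k for some k with 1 ≤ k ≤ p.
Since 1 ≤ k ≤ p, |xz| = q-k. Pump with i = q+1: |xy^{q+1}z| = (q-k)+(q+1)k = q+qk = q(1+k), which is composite (both factors ≥ 2). So xy^{q+1}z = a^{q(1+k)} ∉ L.
This is a contradiction; hence L is not regular.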